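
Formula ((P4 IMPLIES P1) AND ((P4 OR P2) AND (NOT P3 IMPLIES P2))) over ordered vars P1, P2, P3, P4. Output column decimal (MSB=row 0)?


Formula: ((P4 IMPLIES P1) AND ((P4 OR P2) AND (NOT P3 IMPLIES P2))) over P1, P2, P3, P4 (16 rows)
Evaluate each row (bits = P1,P2,P3,P4, MSB first):
  row 0 [0000]: ((0 IMPLIES 0) AND ((0 OR 0) AND (NOT 0 IMPLIES 0))) -> 0
  row 1 [0001]: ((1 IMPLIES 0) AND ((1 OR 0) AND (NOT 0 IMPLIES 0))) -> 0
  row 2 [0010]: ((0 IMPLIES 0) AND ((0 OR 0) AND (NOT 1 IMPLIES 0))) -> 0
  row 3 [0011]: ((1 IMPLIES 0) AND ((1 OR 0) AND (NOT 1 IMPLIES 0))) -> 0
  row 4 [0100]: ((0 IMPLIES 0) AND ((0 OR 1) AND (NOT 0 IMPLIES 1))) -> 1
  row 5 [0101]: ((1 IMPLIES 0) AND ((1 OR 1) AND (NOT 0 IMPLIES 1))) -> 0
  row 6 [0110]: ((0 IMPLIES 0) AND ((0 OR 1) AND (NOT 1 IMPLIES 1))) -> 1
  row 7 [0111]: ((1 IMPLIES 0) AND ((1 OR 1) AND (NOT 1 IMPLIES 1))) -> 0
  row 8 [1000]: ((0 IMPLIES 1) AND ((0 OR 0) AND (NOT 0 IMPLIES 0))) -> 0
  row 9 [1001]: ((1 IMPLIES 1) AND ((1 OR 0) AND (NOT 0 IMPLIES 0))) -> 0
  row 10 [1010]: ((0 IMPLIES 1) AND ((0 OR 0) AND (NOT 1 IMPLIES 0))) -> 0
  row 11 [1011]: ((1 IMPLIES 1) AND ((1 OR 0) AND (NOT 1 IMPLIES 0))) -> 1
  row 12 [1100]: ((0 IMPLIES 1) AND ((0 OR 1) AND (NOT 0 IMPLIES 1))) -> 1
  row 13 [1101]: ((1 IMPLIES 1) AND ((1 OR 1) AND (NOT 0 IMPLIES 1))) -> 1
  row 14 [1110]: ((0 IMPLIES 1) AND ((0 OR 1) AND (NOT 1 IMPLIES 1))) -> 1
  row 15 [1111]: ((1 IMPLIES 1) AND ((1 OR 1) AND (NOT 1 IMPLIES 1))) -> 1
Full result column, 4 rows per line (P1,P2 fixed per line; P3,P4 runs 00..11 left to right):
  rows 0-3 [P1,P2=00]: 0000  = hex 0
  rows 4-7 [P1,P2=01]: 1010  = hex A
  rows 8-11 [P1,P2=10]: 0001  = hex 1
  rows 12-15 [P1,P2=11]: 1111  = hex F
Output column (row 0 .. row 15) = 0000101000011111
Output column grouped in 4s = 0000 1010 0001 1111 = 0x0A1F
Convert to decimal digit by digit (value = value*16 + digit):
  0 -> 0
  0*16 + 10 (A) = 10
  10*16 + 1 = 161
  161*16 + 15 (F) = 2591
Decimal = 2591

2591


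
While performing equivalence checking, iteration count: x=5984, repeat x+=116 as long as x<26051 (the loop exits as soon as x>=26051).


Step 1: x goes from 5984 toward 26051 by 116; the body runs while x<26051, so iterations = ceil((bound-start)/step)
Step 2: Distance=20067
Step 3: ceil(20067/116)=173

173


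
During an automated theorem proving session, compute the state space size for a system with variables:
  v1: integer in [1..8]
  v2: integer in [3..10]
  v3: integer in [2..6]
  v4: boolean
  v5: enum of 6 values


State space = product of domain sizes of all variables.
Domain sizes:
  v1 (integer in [1..8]): 8
  v2 (integer in [3..10]): 8
  v3 (integer in [2..6]): 5
  v4 (boolean): 2
  v5 (enum of 6 values): 6
Product = 8 * 8 * 5 * 2 * 6 = 3840

3840


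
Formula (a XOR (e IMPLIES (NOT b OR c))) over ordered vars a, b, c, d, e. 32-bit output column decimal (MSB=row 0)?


Formula: (a XOR (e IMPLIES (NOT b OR c))) over a, b, c, d, e (32 rows)
Evaluate each row (bits = a,b,c,d,e, MSB first):
  row 0 [00000]: (0 XOR (0 IMPLIES (NOT 0 OR 0))) -> 1
  row 1 [00001]: (0 XOR (1 IMPLIES (NOT 0 OR 0))) -> 1
  row 2 [00010]: (0 XOR (0 IMPLIES (NOT 0 OR 0))) -> 1
  row 3 [00011]: (0 XOR (1 IMPLIES (NOT 0 OR 0))) -> 1
  row 4 [00100]: (0 XOR (0 IMPLIES (NOT 0 OR 1))) -> 1
  row 5 [00101]: (0 XOR (1 IMPLIES (NOT 0 OR 1))) -> 1
  row 6 [00110]: (0 XOR (0 IMPLIES (NOT 0 OR 1))) -> 1
  row 7 [00111]: (0 XOR (1 IMPLIES (NOT 0 OR 1))) -> 1
  row 8 [01000]: (0 XOR (0 IMPLIES (NOT 1 OR 0))) -> 1
  row 9 [01001]: (0 XOR (1 IMPLIES (NOT 1 OR 0))) -> 0
  row 10 [01010]: (0 XOR (0 IMPLIES (NOT 1 OR 0))) -> 1
  row 11 [01011]: (0 XOR (1 IMPLIES (NOT 1 OR 0))) -> 0
  row 12 [01100]: (0 XOR (0 IMPLIES (NOT 1 OR 1))) -> 1
  row 13 [01101]: (0 XOR (1 IMPLIES (NOT 1 OR 1))) -> 1
  row 14 [01110]: (0 XOR (0 IMPLIES (NOT 1 OR 1))) -> 1
  row 15 [01111]: (0 XOR (1 IMPLIES (NOT 1 OR 1))) -> 1
  row 16 [10000]: (1 XOR (0 IMPLIES (NOT 0 OR 0))) -> 0
  row 17 [10001]: (1 XOR (1 IMPLIES (NOT 0 OR 0))) -> 0
  row 18 [10010]: (1 XOR (0 IMPLIES (NOT 0 OR 0))) -> 0
  row 19 [10011]: (1 XOR (1 IMPLIES (NOT 0 OR 0))) -> 0
  row 20 [10100]: (1 XOR (0 IMPLIES (NOT 0 OR 1))) -> 0
  row 21 [10101]: (1 XOR (1 IMPLIES (NOT 0 OR 1))) -> 0
  row 22 [10110]: (1 XOR (0 IMPLIES (NOT 0 OR 1))) -> 0
  row 23 [10111]: (1 XOR (1 IMPLIES (NOT 0 OR 1))) -> 0
  row 24 [11000]: (1 XOR (0 IMPLIES (NOT 1 OR 0))) -> 0
  row 25 [11001]: (1 XOR (1 IMPLIES (NOT 1 OR 0))) -> 1
  row 26 [11010]: (1 XOR (0 IMPLIES (NOT 1 OR 0))) -> 0
  row 27 [11011]: (1 XOR (1 IMPLIES (NOT 1 OR 0))) -> 1
  row 28 [11100]: (1 XOR (0 IMPLIES (NOT 1 OR 1))) -> 0
  row 29 [11101]: (1 XOR (1 IMPLIES (NOT 1 OR 1))) -> 0
  row 30 [11110]: (1 XOR (0 IMPLIES (NOT 1 OR 1))) -> 0
  row 31 [11111]: (1 XOR (1 IMPLIES (NOT 1 OR 1))) -> 0
Full result column, 4 rows per line (a,b,c fixed per line; d,e runs 00..11 left to right):
  rows 0-3 [a,b,c=000]: 1111  = hex F
  rows 4-7 [a,b,c=001]: 1111  = hex F
  rows 8-11 [a,b,c=010]: 1010  = hex A
  rows 12-15 [a,b,c=011]: 1111  = hex F
  rows 16-19 [a,b,c=100]: 0000  = hex 0
  rows 20-23 [a,b,c=101]: 0000  = hex 0
  rows 24-27 [a,b,c=110]: 0101  = hex 5
  rows 28-31 [a,b,c=111]: 0000  = hex 0
Output column (row 0 .. row 31) = 11111111101011110000000001010000
Output column grouped in 4s = 1111 1111 1010 1111 0000 0000 0101 0000 = 0xFFAF0050
Convert to decimal digit by digit (value = value*16 + digit):
  F -> 15
  15*16 + 15 (F) = 255
  255*16 + 10 (A) = 4090
  4090*16 + 15 (F) = 65455
  65455*16 + 0 = 1047280
  1047280*16 + 0 = 16756480
  16756480*16 + 5 = 268103685
  268103685*16 + 0 = 4289658960
Decimal = 4289658960

4289658960


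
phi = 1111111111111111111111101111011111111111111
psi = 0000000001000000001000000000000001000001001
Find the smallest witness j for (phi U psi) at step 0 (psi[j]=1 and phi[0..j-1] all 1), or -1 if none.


(phi U psi) at 0: need smallest j with psi[j]=1 and phi[i]=1 for all i in [0,j).
Scan from step 0:
  step 0: phi=1, psi=0 -> continue
  step 1: phi=1, psi=0 -> continue
  step 2: phi=1, psi=0 -> continue
  step 3: phi=1, psi=0 -> continue
  step 9: psi=1 and phi held for [0,9) -> witness found
Witness step = 9

9


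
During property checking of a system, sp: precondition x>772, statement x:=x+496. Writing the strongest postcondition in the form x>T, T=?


Formula: sp(P, x:=E) = exists old_x. (x = E[old_x/x]) AND P[old_x/x] (old_x is the value of x before the assignment; eliminate old_x by solving x = E[old_x/x] for old_x)
Step 1: Precondition P: x>772, i.e. old_x > 772
Step 2: Assignment gives x = old_x + 496, so old_x = x - 496
Step 3: Substitute into P: x - 496 > 772
Step 4: Simplify: x > 772+496 = 1268

1268


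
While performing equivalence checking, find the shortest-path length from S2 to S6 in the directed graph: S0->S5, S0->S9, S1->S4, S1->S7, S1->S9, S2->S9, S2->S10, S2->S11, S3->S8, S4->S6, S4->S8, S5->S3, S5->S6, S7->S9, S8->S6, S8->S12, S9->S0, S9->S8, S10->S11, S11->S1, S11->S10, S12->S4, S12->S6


BFS layer-by-layer from S2:
  dist 0: {S2}
  dist 1: {S9, S10, S11}
  dist 2: {S0, S1, S8}
  dist 3: {S4, S5, S6, S7, S12}
  -> S6 reached at distance 3
Shortest path length = 3

3


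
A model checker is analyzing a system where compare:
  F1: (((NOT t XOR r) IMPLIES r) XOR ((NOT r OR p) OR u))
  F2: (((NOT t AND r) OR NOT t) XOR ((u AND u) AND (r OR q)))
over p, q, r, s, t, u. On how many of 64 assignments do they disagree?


F1 = (((NOT t XOR r) IMPLIES r) XOR ((NOT r OR p) OR u))
F2 = (((NOT t AND r) OR NOT t) XOR ((u AND u) AND (r OR q)))
Evaluate both on each of 64 rows (bits = p,q,r,s,t,u):
  row 0 [000000]: F1=1 F2=1 -> 0
  row 1 [000001]: F1=1 F2=1 -> 0
  row 2 [000010]: F1=0 F2=0 -> 0
  row 3 [000011]: F1=0 F2=0 -> 0
  row 4 [000100]: F1=1 F2=1 -> 0
  (every remaining row is evaluated the same way; all 64 results are listed next)
Full result column, 8 rows per line (p,q,r fixed per line; s,t,u runs 000..111 left to right):
  rows 0-7 [p,q,r=000]: 00000000  (ones: 0)
  rows 8-15 [p,q,r=001]: 00110011  (ones: 4)
  rows 16-23 [p,q,r=010]: 01010101  (ones: 4)
  rows 24-31 [p,q,r=011]: 00110011  (ones: 4)
  rows 32-39 [p,q,r=100]: 00000000  (ones: 0)
  rows 40-47 [p,q,r=101]: 10011001  (ones: 4)
  rows 48-55 [p,q,r=110]: 01010101  (ones: 4)
  rows 56-63 [p,q,r=111]: 10011001  (ones: 4)
Disagreements = 0+4+4+4+0+4+4+4 = 24

24


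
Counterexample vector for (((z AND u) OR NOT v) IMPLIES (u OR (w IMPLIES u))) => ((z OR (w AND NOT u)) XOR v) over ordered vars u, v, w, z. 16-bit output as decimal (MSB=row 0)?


F1 = (((z AND u) OR NOT v) IMPLIES (u OR (w IMPLIES u)))
F2 = ((z OR (w AND NOT u)) XOR v)
Counterexample to F1=>F2 is where F1=1 and F2=0.
Evaluate each row (bits = u,v,w,z, MSB first):
  row 0 [0000]: F1=1 F2=0 -> F1&~F2 -> 1
  row 1 [0001]: F1=1 F2=1 -> F1&~F2 -> 0
  row 2 [0010]: F1=0 F2=1 -> F1&~F2 -> 0
  row 3 [0011]: F1=0 F2=1 -> F1&~F2 -> 0
  row 4 [0100]: F1=1 F2=1 -> F1&~F2 -> 0
  row 5 [0101]: F1=1 F2=0 -> F1&~F2 -> 1
  row 6 [0110]: F1=1 F2=0 -> F1&~F2 -> 1
  row 7 [0111]: F1=1 F2=0 -> F1&~F2 -> 1
  row 8 [1000]: F1=1 F2=0 -> F1&~F2 -> 1
  row 9 [1001]: F1=1 F2=1 -> F1&~F2 -> 0
  row 10 [1010]: F1=1 F2=0 -> F1&~F2 -> 1
  row 11 [1011]: F1=1 F2=1 -> F1&~F2 -> 0
  row 12 [1100]: F1=1 F2=1 -> F1&~F2 -> 0
  row 13 [1101]: F1=1 F2=0 -> F1&~F2 -> 1
  row 14 [1110]: F1=1 F2=1 -> F1&~F2 -> 0
  row 15 [1111]: F1=1 F2=0 -> F1&~F2 -> 1
Full result column, 4 rows per line (u,v fixed per line; w,z runs 00..11 left to right):
  rows 0-3 [u,v=00]: 1000  = hex 8
  rows 4-7 [u,v=01]: 0111  = hex 7
  rows 8-11 [u,v=10]: 1010  = hex A
  rows 12-15 [u,v=11]: 0101  = hex 5
Counterexample vector (row 0 .. row 15) = 1000011110100101
Output column grouped in 4s = 1000 0111 1010 0101 = 0x87A5
Convert to decimal digit by digit (value = value*16 + digit):
  8 -> 8
  8*16 + 7 = 135
  135*16 + 10 (A) = 2170
  2170*16 + 5 = 34725
Decimal = 34725

34725


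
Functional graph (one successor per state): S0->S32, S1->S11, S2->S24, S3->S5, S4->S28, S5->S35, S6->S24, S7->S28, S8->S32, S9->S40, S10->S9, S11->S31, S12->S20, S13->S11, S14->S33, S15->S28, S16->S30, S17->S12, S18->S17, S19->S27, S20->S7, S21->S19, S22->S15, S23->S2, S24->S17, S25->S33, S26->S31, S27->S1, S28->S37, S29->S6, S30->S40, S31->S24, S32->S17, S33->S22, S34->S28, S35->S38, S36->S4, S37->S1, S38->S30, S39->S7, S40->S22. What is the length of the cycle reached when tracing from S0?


Trace from S0 until a state repeats:
  S0 -> S32 -> S17 -> S12 -> S20 -> S7 -> S28 -> S37 -> S1 -> S11 -> S31 -> S24 -> S17
S17 first seen at step 2, revisited at step 12.
Cycle length = 12 - 2 = 10

10


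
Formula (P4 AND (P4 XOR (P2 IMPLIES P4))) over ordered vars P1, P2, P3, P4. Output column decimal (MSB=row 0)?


Formula: (P4 AND (P4 XOR (P2 IMPLIES P4))) over P1, P2, P3, P4 (16 rows)
Evaluate each row (bits = P1,P2,P3,P4, MSB first):
  row 0 [0000]: (0 AND (0 XOR (0 IMPLIES 0))) -> 0
  row 1 [0001]: (1 AND (1 XOR (0 IMPLIES 1))) -> 0
  row 2 [0010]: (0 AND (0 XOR (0 IMPLIES 0))) -> 0
  row 3 [0011]: (1 AND (1 XOR (0 IMPLIES 1))) -> 0
  row 4 [0100]: (0 AND (0 XOR (1 IMPLIES 0))) -> 0
  row 5 [0101]: (1 AND (1 XOR (1 IMPLIES 1))) -> 0
  row 6 [0110]: (0 AND (0 XOR (1 IMPLIES 0))) -> 0
  row 7 [0111]: (1 AND (1 XOR (1 IMPLIES 1))) -> 0
  row 8 [1000]: (0 AND (0 XOR (0 IMPLIES 0))) -> 0
  row 9 [1001]: (1 AND (1 XOR (0 IMPLIES 1))) -> 0
  row 10 [1010]: (0 AND (0 XOR (0 IMPLIES 0))) -> 0
  row 11 [1011]: (1 AND (1 XOR (0 IMPLIES 1))) -> 0
  row 12 [1100]: (0 AND (0 XOR (1 IMPLIES 0))) -> 0
  row 13 [1101]: (1 AND (1 XOR (1 IMPLIES 1))) -> 0
  row 14 [1110]: (0 AND (0 XOR (1 IMPLIES 0))) -> 0
  row 15 [1111]: (1 AND (1 XOR (1 IMPLIES 1))) -> 0
Full result column, 4 rows per line (P1,P2 fixed per line; P3,P4 runs 00..11 left to right):
  rows 0-3 [P1,P2=00]: 0000  = hex 0
  rows 4-7 [P1,P2=01]: 0000  = hex 0
  rows 8-11 [P1,P2=10]: 0000  = hex 0
  rows 12-15 [P1,P2=11]: 0000  = hex 0
Output column (row 0 .. row 15) = 0000000000000000
Output column grouped in 4s = 0000 0000 0000 0000 = 0x0000
Convert to decimal digit by digit (value = value*16 + digit):
  0 -> 0
  0*16 + 0 = 0
  0*16 + 0 = 0
  0*16 + 0 = 0
Decimal = 0

0


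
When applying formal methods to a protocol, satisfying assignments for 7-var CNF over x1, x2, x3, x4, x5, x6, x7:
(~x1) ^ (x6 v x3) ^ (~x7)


CNF with 3 clauses over 7 vars (128 assignments).
An assignment satisfies CNF iff every clause has >=1 true literal.
Check each row (bits = x1,x2,x3,x4,x5,x6,x7; clause T/F shown):
  row 0 [0000000]: clauses=TFT -> 0
  row 1 [0000001]: clauses=TFF -> 0
  row 2 [0000010]: clauses=TTT -> 1
  row 3 [0000011]: clauses=TTF -> 0
  row 4 [0000100]: clauses=TFT -> 0
  (every remaining row is evaluated the same way; all 128 results are listed next)
Full result column, 8 rows per line (x1,x2,x3,x4 fixed per line; x5,x6,x7 runs 000..111 left to right):
  rows 0-7 [x1,x2,x3,x4=0000]: 00100010  (ones: 2)
  rows 8-15 [x1,x2,x3,x4=0001]: 00100010  (ones: 2)
  rows 16-23 [x1,x2,x3,x4=0010]: 10101010  (ones: 4)
  rows 24-31 [x1,x2,x3,x4=0011]: 10101010  (ones: 4)
  rows 32-39 [x1,x2,x3,x4=0100]: 00100010  (ones: 2)
  rows 40-47 [x1,x2,x3,x4=0101]: 00100010  (ones: 2)
  rows 48-55 [x1,x2,x3,x4=0110]: 10101010  (ones: 4)
  rows 56-63 [x1,x2,x3,x4=0111]: 10101010  (ones: 4)
  rows 64-71 [x1,x2,x3,x4=1000]: 00000000  (ones: 0)
  rows 72-79 [x1,x2,x3,x4=1001]: 00000000  (ones: 0)
  rows 80-87 [x1,x2,x3,x4=1010]: 00000000  (ones: 0)
  rows 88-95 [x1,x2,x3,x4=1011]: 00000000  (ones: 0)
  rows 96-103 [x1,x2,x3,x4=1100]: 00000000  (ones: 0)
  rows 104-111 [x1,x2,x3,x4=1101]: 00000000  (ones: 0)
  rows 112-119 [x1,x2,x3,x4=1110]: 00000000  (ones: 0)
  rows 120-127 [x1,x2,x3,x4=1111]: 00000000  (ones: 0)
Satisfying assignments = 2+2+4+4+2+2+4+4+0+0+0+0+0+0+0+0 = 24

24


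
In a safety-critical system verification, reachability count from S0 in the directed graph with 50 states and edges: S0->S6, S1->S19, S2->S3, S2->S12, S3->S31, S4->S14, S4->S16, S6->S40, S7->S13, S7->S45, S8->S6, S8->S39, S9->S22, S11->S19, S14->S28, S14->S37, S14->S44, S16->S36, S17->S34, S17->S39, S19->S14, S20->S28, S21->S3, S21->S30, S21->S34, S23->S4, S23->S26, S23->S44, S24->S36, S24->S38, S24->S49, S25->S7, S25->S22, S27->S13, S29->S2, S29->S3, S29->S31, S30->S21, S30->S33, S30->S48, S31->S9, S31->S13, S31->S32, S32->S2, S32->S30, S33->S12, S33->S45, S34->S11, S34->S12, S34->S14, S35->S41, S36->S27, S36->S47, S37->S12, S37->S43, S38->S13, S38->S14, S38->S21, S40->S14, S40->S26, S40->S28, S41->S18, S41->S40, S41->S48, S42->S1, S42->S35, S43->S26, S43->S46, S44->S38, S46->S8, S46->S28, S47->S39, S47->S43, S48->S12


BFS from S0:
  layer 0: {S0}
  layer 1: {S6}
  layer 2: {S40}
  layer 3: {S14, S26, S28}
  layer 4: {S37, S44}
  layer 5: {S12, S38, S43}
  layer 6: {S13, S21, S46}
  layer 7: {S3, S8, S30, S34}
  layer 8: {S11, S31, S33, S39, S48}
  layer 9: {S9, S19, S32, S45}
  layer 10: {S2, S22}
Reachable set: {S0, S2, S3, S6, S8, S9, S11, S12, S13, S14, S19, S21, S22, S26, S28, S30, S31, S32, S33, S34, S37, S38, S39, S40, S43, S44, S45, S46, S48}
Count = 29

29


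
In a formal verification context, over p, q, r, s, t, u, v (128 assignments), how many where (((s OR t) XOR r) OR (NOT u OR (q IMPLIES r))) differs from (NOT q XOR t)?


F1 = (((s OR t) XOR r) OR (NOT u OR (q IMPLIES r)))
F2 = (NOT q XOR t)
Evaluate both on each of 128 rows (bits = p,q,r,s,t,u,v):
  row 0 [0000000]: F1=1 F2=1 -> 0
  row 1 [0000001]: F1=1 F2=1 -> 0
  row 2 [0000010]: F1=1 F2=1 -> 0
  row 3 [0000011]: F1=1 F2=1 -> 0
  row 4 [0000100]: F1=1 F2=0 (differ) -> 1
  (every remaining row is evaluated the same way; all 128 results are listed next)
Full result column, 8 rows per line (p,q,r,s fixed per line; t,u,v runs 000..111 left to right):
  rows 0-7 [p,q,r,s=0000]: 00001111  (ones: 4)
  rows 8-15 [p,q,r,s=0001]: 00001111  (ones: 4)
  rows 16-23 [p,q,r,s=0010]: 00001111  (ones: 4)
  rows 24-31 [p,q,r,s=0011]: 00001111  (ones: 4)
  rows 32-39 [p,q,r,s=0100]: 11000000  (ones: 2)
  rows 40-47 [p,q,r,s=0101]: 11110000  (ones: 4)
  rows 48-55 [p,q,r,s=0110]: 11110000  (ones: 4)
  rows 56-63 [p,q,r,s=0111]: 11110000  (ones: 4)
  rows 64-71 [p,q,r,s=1000]: 00001111  (ones: 4)
  rows 72-79 [p,q,r,s=1001]: 00001111  (ones: 4)
  rows 80-87 [p,q,r,s=1010]: 00001111  (ones: 4)
  rows 88-95 [p,q,r,s=1011]: 00001111  (ones: 4)
  rows 96-103 [p,q,r,s=1100]: 11000000  (ones: 2)
  rows 104-111 [p,q,r,s=1101]: 11110000  (ones: 4)
  rows 112-119 [p,q,r,s=1110]: 11110000  (ones: 4)
  rows 120-127 [p,q,r,s=1111]: 11110000  (ones: 4)
Disagreements = 4+4+4+4+2+4+4+4+4+4+4+4+2+4+4+4 = 60

60


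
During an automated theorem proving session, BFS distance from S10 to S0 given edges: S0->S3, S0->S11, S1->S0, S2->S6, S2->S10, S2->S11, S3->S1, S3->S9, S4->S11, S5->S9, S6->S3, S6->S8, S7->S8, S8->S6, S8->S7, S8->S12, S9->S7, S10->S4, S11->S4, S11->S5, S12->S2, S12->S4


BFS layer-by-layer from S10:
  dist 0: {S10}
  dist 1: {S4}
  dist 2: {S11}
  dist 3: {S5}
  dist 4: {S9}
  dist 5: {S7}
  dist 6: {S8}
  dist 7: {S6, S12}
  dist 8: {S2, S3}
  dist 9: {S1}
  dist 10: {S0}
  -> S0 reached at distance 10
Shortest path length = 10

10


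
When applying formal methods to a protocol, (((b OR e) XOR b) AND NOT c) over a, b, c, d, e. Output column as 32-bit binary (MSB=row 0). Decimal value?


Formula: (((b OR e) XOR b) AND NOT c) over a, b, c, d, e (32 rows)
Evaluate each row (bits = a,b,c,d,e, MSB first):
  row 0 [00000]: (((0 OR 0) XOR 0) AND NOT 0) -> 0
  row 1 [00001]: (((0 OR 1) XOR 0) AND NOT 0) -> 1
  row 2 [00010]: (((0 OR 0) XOR 0) AND NOT 0) -> 0
  row 3 [00011]: (((0 OR 1) XOR 0) AND NOT 0) -> 1
  row 4 [00100]: (((0 OR 0) XOR 0) AND NOT 1) -> 0
  row 5 [00101]: (((0 OR 1) XOR 0) AND NOT 1) -> 0
  row 6 [00110]: (((0 OR 0) XOR 0) AND NOT 1) -> 0
  row 7 [00111]: (((0 OR 1) XOR 0) AND NOT 1) -> 0
  row 8 [01000]: (((1 OR 0) XOR 1) AND NOT 0) -> 0
  row 9 [01001]: (((1 OR 1) XOR 1) AND NOT 0) -> 0
  row 10 [01010]: (((1 OR 0) XOR 1) AND NOT 0) -> 0
  row 11 [01011]: (((1 OR 1) XOR 1) AND NOT 0) -> 0
  row 12 [01100]: (((1 OR 0) XOR 1) AND NOT 1) -> 0
  row 13 [01101]: (((1 OR 1) XOR 1) AND NOT 1) -> 0
  row 14 [01110]: (((1 OR 0) XOR 1) AND NOT 1) -> 0
  row 15 [01111]: (((1 OR 1) XOR 1) AND NOT 1) -> 0
  row 16 [10000]: (((0 OR 0) XOR 0) AND NOT 0) -> 0
  row 17 [10001]: (((0 OR 1) XOR 0) AND NOT 0) -> 1
  row 18 [10010]: (((0 OR 0) XOR 0) AND NOT 0) -> 0
  row 19 [10011]: (((0 OR 1) XOR 0) AND NOT 0) -> 1
  row 20 [10100]: (((0 OR 0) XOR 0) AND NOT 1) -> 0
  row 21 [10101]: (((0 OR 1) XOR 0) AND NOT 1) -> 0
  row 22 [10110]: (((0 OR 0) XOR 0) AND NOT 1) -> 0
  row 23 [10111]: (((0 OR 1) XOR 0) AND NOT 1) -> 0
  row 24 [11000]: (((1 OR 0) XOR 1) AND NOT 0) -> 0
  row 25 [11001]: (((1 OR 1) XOR 1) AND NOT 0) -> 0
  row 26 [11010]: (((1 OR 0) XOR 1) AND NOT 0) -> 0
  row 27 [11011]: (((1 OR 1) XOR 1) AND NOT 0) -> 0
  row 28 [11100]: (((1 OR 0) XOR 1) AND NOT 1) -> 0
  row 29 [11101]: (((1 OR 1) XOR 1) AND NOT 1) -> 0
  row 30 [11110]: (((1 OR 0) XOR 1) AND NOT 1) -> 0
  row 31 [11111]: (((1 OR 1) XOR 1) AND NOT 1) -> 0
Full result column, 4 rows per line (a,b,c fixed per line; d,e runs 00..11 left to right):
  rows 0-3 [a,b,c=000]: 0101  = hex 5
  rows 4-7 [a,b,c=001]: 0000  = hex 0
  rows 8-11 [a,b,c=010]: 0000  = hex 0
  rows 12-15 [a,b,c=011]: 0000  = hex 0
  rows 16-19 [a,b,c=100]: 0101  = hex 5
  rows 20-23 [a,b,c=101]: 0000  = hex 0
  rows 24-27 [a,b,c=110]: 0000  = hex 0
  rows 28-31 [a,b,c=111]: 0000  = hex 0
Output column (row 0 .. row 31) = 01010000000000000101000000000000
Output column grouped in 4s = 0101 0000 0000 0000 0101 0000 0000 0000 = 0x50005000
Convert to decimal digit by digit (value = value*16 + digit):
  5 -> 5
  5*16 + 0 = 80
  80*16 + 0 = 1280
  1280*16 + 0 = 20480
  20480*16 + 5 = 327685
  327685*16 + 0 = 5242960
  5242960*16 + 0 = 83887360
  83887360*16 + 0 = 1342197760
Decimal = 1342197760

1342197760


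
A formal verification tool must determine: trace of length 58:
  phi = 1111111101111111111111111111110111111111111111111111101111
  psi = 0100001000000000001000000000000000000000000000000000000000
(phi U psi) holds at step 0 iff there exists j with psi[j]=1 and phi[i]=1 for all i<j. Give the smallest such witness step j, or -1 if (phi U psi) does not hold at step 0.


(phi U psi) at 0: need smallest j with psi[j]=1 and phi[i]=1 for all i in [0,j).
Scan from step 0:
  step 0: phi=1, psi=0 -> continue
  step 1: psi=1 and phi held for [0,1) -> witness found
Witness step = 1

1


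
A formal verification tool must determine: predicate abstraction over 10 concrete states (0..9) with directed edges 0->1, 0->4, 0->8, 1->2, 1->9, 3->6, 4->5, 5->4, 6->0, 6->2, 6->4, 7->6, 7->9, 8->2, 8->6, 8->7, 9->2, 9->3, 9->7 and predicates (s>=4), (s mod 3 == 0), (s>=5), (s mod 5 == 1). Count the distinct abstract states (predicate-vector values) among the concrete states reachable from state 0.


BFS from 0:
Concrete reachable: {0, 1, 2, 3, 4, 5, 6, 7, 8, 9}
Abstract via predicates (s>=4), (s mod 3 == 0), (s>=5), (s mod 5 == 1):
  (0,0,0,0) <- {2}
  (0,0,0,1) <- {1}
  (0,1,0,0) <- {0, 3}
  (1,0,0,0) <- {4}
  (1,0,1,0) <- {5, 7, 8}
  (1,1,1,0) <- {9}
  (1,1,1,1) <- {6}
Distinct abstract states = 7

7


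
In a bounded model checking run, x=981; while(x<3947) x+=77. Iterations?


Step 1: x goes from 981 toward 3947 by 77; the body runs while x<3947, so iterations = ceil((bound-start)/step)
Step 2: Distance=2966
Step 3: ceil(2966/77)=39

39


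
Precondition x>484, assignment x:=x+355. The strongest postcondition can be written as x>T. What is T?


Formula: sp(P, x:=E) = exists old_x. (x = E[old_x/x]) AND P[old_x/x] (old_x is the value of x before the assignment; eliminate old_x by solving x = E[old_x/x] for old_x)
Step 1: Precondition P: x>484, i.e. old_x > 484
Step 2: Assignment gives x = old_x + 355, so old_x = x - 355
Step 3: Substitute into P: x - 355 > 484
Step 4: Simplify: x > 484+355 = 839

839


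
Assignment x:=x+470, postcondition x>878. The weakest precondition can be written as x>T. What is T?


Formula: wp(x:=E, P) = P[E/x] (substitute E for x in postcondition)
Step 1: Postcondition: x>878
Step 2: Substitute x+470 for x: x+470>878
Step 3: Solve for x: x > 878-470 = 408

408


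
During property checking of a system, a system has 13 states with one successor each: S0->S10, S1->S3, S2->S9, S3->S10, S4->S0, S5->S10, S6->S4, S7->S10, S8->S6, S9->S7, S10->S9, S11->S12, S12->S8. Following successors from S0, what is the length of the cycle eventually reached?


Trace from S0 until a state repeats:
  S0 -> S10 -> S9 -> S7 -> S10
S10 first seen at step 1, revisited at step 4.
Cycle length = 4 - 1 = 3

3


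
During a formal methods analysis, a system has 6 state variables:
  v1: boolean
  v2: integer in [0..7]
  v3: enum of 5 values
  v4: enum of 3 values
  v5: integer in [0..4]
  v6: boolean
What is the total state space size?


State space = product of domain sizes of all variables.
Domain sizes:
  v1 (boolean): 2
  v2 (integer in [0..7]): 8
  v3 (enum of 5 values): 5
  v4 (enum of 3 values): 3
  v5 (integer in [0..4]): 5
  v6 (boolean): 2
Product = 2 * 8 * 5 * 3 * 5 * 2 = 2400

2400


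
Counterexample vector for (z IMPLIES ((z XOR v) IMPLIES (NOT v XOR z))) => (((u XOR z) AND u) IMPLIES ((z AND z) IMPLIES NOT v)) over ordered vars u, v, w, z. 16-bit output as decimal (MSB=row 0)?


F1 = (z IMPLIES ((z XOR v) IMPLIES (NOT v XOR z)))
F2 = (((u XOR z) AND u) IMPLIES ((z AND z) IMPLIES NOT v))
Counterexample to F1=>F2 is where F1=1 and F2=0.
Evaluate each row (bits = u,v,w,z, MSB first):
  row 0 [0000]: F1=1 F2=1 -> F1&~F2 -> 0
  row 1 [0001]: F1=0 F2=1 -> F1&~F2 -> 0
  row 2 [0010]: F1=1 F2=1 -> F1&~F2 -> 0
  row 3 [0011]: F1=0 F2=1 -> F1&~F2 -> 0
  row 4 [0100]: F1=1 F2=1 -> F1&~F2 -> 0
  row 5 [0101]: F1=1 F2=1 -> F1&~F2 -> 0
  row 6 [0110]: F1=1 F2=1 -> F1&~F2 -> 0
  row 7 [0111]: F1=1 F2=1 -> F1&~F2 -> 0
  row 8 [1000]: F1=1 F2=1 -> F1&~F2 -> 0
  row 9 [1001]: F1=0 F2=1 -> F1&~F2 -> 0
  row 10 [1010]: F1=1 F2=1 -> F1&~F2 -> 0
  row 11 [1011]: F1=0 F2=1 -> F1&~F2 -> 0
  row 12 [1100]: F1=1 F2=1 -> F1&~F2 -> 0
  row 13 [1101]: F1=1 F2=1 -> F1&~F2 -> 0
  row 14 [1110]: F1=1 F2=1 -> F1&~F2 -> 0
  row 15 [1111]: F1=1 F2=1 -> F1&~F2 -> 0
Full result column, 4 rows per line (u,v fixed per line; w,z runs 00..11 left to right):
  rows 0-3 [u,v=00]: 0000  = hex 0
  rows 4-7 [u,v=01]: 0000  = hex 0
  rows 8-11 [u,v=10]: 0000  = hex 0
  rows 12-15 [u,v=11]: 0000  = hex 0
Counterexample vector (row 0 .. row 15) = 0000000000000000
Output column grouped in 4s = 0000 0000 0000 0000 = 0x0000
Convert to decimal digit by digit (value = value*16 + digit):
  0 -> 0
  0*16 + 0 = 0
  0*16 + 0 = 0
  0*16 + 0 = 0
Decimal = 0

0


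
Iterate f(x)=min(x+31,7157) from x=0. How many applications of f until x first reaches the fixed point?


Step 1: x=0, cap=7157, increment=31
Step 2: x grows by 31 each step until capped at 7157; fixed point is x=7157
Step 3: iterations = ceil(7157/31) = 231

231


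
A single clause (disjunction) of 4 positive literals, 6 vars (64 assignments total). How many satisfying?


Step 1: Total=2^6=64
Step 2: Unsat when all 4 false: 2^2=4
Step 3: Sat=64-4=60

60


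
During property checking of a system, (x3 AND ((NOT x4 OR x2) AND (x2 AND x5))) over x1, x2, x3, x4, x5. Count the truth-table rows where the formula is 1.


Formula: (x3 AND ((NOT x4 OR x2) AND (x2 AND x5))) over 5 vars (32 rows)
Evaluate each row (x1, x2, x3, x4, x5 as bits, MSB first):
  row 0 [00000]: (0 AND ((NOT 0 OR 0) AND (0 AND 0))) -> 0
  row 1 [00001]: (0 AND ((NOT 0 OR 0) AND (0 AND 1))) -> 0
  row 2 [00010]: (0 AND ((NOT 1 OR 0) AND (0 AND 0))) -> 0
  row 3 [00011]: (0 AND ((NOT 1 OR 0) AND (0 AND 1))) -> 0
  row 4 [00100]: (1 AND ((NOT 0 OR 0) AND (0 AND 0))) -> 0
  row 5 [00101]: (1 AND ((NOT 0 OR 0) AND (0 AND 1))) -> 0
  row 6 [00110]: (1 AND ((NOT 1 OR 0) AND (0 AND 0))) -> 0
  row 7 [00111]: (1 AND ((NOT 1 OR 0) AND (0 AND 1))) -> 0
  row 8 [01000]: (0 AND ((NOT 0 OR 1) AND (1 AND 0))) -> 0
  row 9 [01001]: (0 AND ((NOT 0 OR 1) AND (1 AND 1))) -> 0
  row 10 [01010]: (0 AND ((NOT 1 OR 1) AND (1 AND 0))) -> 0
  row 11 [01011]: (0 AND ((NOT 1 OR 1) AND (1 AND 1))) -> 0
  row 12 [01100]: (1 AND ((NOT 0 OR 1) AND (1 AND 0))) -> 0
  row 13 [01101]: (1 AND ((NOT 0 OR 1) AND (1 AND 1))) -> 1
  row 14 [01110]: (1 AND ((NOT 1 OR 1) AND (1 AND 0))) -> 0
  row 15 [01111]: (1 AND ((NOT 1 OR 1) AND (1 AND 1))) -> 1
  row 16 [10000]: (0 AND ((NOT 0 OR 0) AND (0 AND 0))) -> 0
  row 17 [10001]: (0 AND ((NOT 0 OR 0) AND (0 AND 1))) -> 0
  row 18 [10010]: (0 AND ((NOT 1 OR 0) AND (0 AND 0))) -> 0
  row 19 [10011]: (0 AND ((NOT 1 OR 0) AND (0 AND 1))) -> 0
  row 20 [10100]: (1 AND ((NOT 0 OR 0) AND (0 AND 0))) -> 0
  row 21 [10101]: (1 AND ((NOT 0 OR 0) AND (0 AND 1))) -> 0
  row 22 [10110]: (1 AND ((NOT 1 OR 0) AND (0 AND 0))) -> 0
  row 23 [10111]: (1 AND ((NOT 1 OR 0) AND (0 AND 1))) -> 0
  row 24 [11000]: (0 AND ((NOT 0 OR 1) AND (1 AND 0))) -> 0
  row 25 [11001]: (0 AND ((NOT 0 OR 1) AND (1 AND 1))) -> 0
  row 26 [11010]: (0 AND ((NOT 1 OR 1) AND (1 AND 0))) -> 0
  row 27 [11011]: (0 AND ((NOT 1 OR 1) AND (1 AND 1))) -> 0
  row 28 [11100]: (1 AND ((NOT 0 OR 1) AND (1 AND 0))) -> 0
  row 29 [11101]: (1 AND ((NOT 0 OR 1) AND (1 AND 1))) -> 1
  row 30 [11110]: (1 AND ((NOT 1 OR 1) AND (1 AND 0))) -> 0
  row 31 [11111]: (1 AND ((NOT 1 OR 1) AND (1 AND 1))) -> 1
Full result column, 8 rows per line (x1,x2 fixed per line; x3,x4,x5 runs 000..111 left to right):
  rows 0-7 [x1,x2=00]: 00000000  (ones: 0)
  rows 8-15 [x1,x2=01]: 00000101  (ones: 2)
  rows 16-23 [x1,x2=10]: 00000000  (ones: 0)
  rows 24-31 [x1,x2=11]: 00000101  (ones: 2)
Count of 1-rows = 0+2+0+2 = 4

4


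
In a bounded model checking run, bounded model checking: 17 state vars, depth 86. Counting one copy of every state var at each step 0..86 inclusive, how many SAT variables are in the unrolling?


BMC unrolls to depth k, creating one copy of each state var for steps 0..k.
Step count = 86 + 1 = 87 (steps 0 through 86)
Vars per step = 17
Total = 17 * 87 = 1479

1479


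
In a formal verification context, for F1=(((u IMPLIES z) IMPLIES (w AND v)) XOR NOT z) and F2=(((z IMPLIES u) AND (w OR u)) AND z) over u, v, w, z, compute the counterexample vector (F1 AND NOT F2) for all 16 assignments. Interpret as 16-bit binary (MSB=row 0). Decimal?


F1 = (((u IMPLIES z) IMPLIES (w AND v)) XOR NOT z)
F2 = (((z IMPLIES u) AND (w OR u)) AND z)
Counterexample to F1=>F2 is where F1=1 and F2=0.
Evaluate each row (bits = u,v,w,z, MSB first):
  row 0 [0000]: F1=1 F2=0 -> F1&~F2 -> 1
  row 1 [0001]: F1=0 F2=0 -> F1&~F2 -> 0
  row 2 [0010]: F1=1 F2=0 -> F1&~F2 -> 1
  row 3 [0011]: F1=0 F2=0 -> F1&~F2 -> 0
  row 4 [0100]: F1=1 F2=0 -> F1&~F2 -> 1
  row 5 [0101]: F1=0 F2=0 -> F1&~F2 -> 0
  row 6 [0110]: F1=0 F2=0 -> F1&~F2 -> 0
  row 7 [0111]: F1=1 F2=0 -> F1&~F2 -> 1
  row 8 [1000]: F1=0 F2=0 -> F1&~F2 -> 0
  row 9 [1001]: F1=0 F2=1 -> F1&~F2 -> 0
  row 10 [1010]: F1=0 F2=0 -> F1&~F2 -> 0
  row 11 [1011]: F1=0 F2=1 -> F1&~F2 -> 0
  row 12 [1100]: F1=0 F2=0 -> F1&~F2 -> 0
  row 13 [1101]: F1=0 F2=1 -> F1&~F2 -> 0
  row 14 [1110]: F1=0 F2=0 -> F1&~F2 -> 0
  row 15 [1111]: F1=1 F2=1 -> F1&~F2 -> 0
Full result column, 4 rows per line (u,v fixed per line; w,z runs 00..11 left to right):
  rows 0-3 [u,v=00]: 1010  = hex A
  rows 4-7 [u,v=01]: 1001  = hex 9
  rows 8-11 [u,v=10]: 0000  = hex 0
  rows 12-15 [u,v=11]: 0000  = hex 0
Counterexample vector (row 0 .. row 15) = 1010100100000000
Output column grouped in 4s = 1010 1001 0000 0000 = 0xA900
Convert to decimal digit by digit (value = value*16 + digit):
  A -> 10
  10*16 + 9 = 169
  169*16 + 0 = 2704
  2704*16 + 0 = 43264
Decimal = 43264

43264


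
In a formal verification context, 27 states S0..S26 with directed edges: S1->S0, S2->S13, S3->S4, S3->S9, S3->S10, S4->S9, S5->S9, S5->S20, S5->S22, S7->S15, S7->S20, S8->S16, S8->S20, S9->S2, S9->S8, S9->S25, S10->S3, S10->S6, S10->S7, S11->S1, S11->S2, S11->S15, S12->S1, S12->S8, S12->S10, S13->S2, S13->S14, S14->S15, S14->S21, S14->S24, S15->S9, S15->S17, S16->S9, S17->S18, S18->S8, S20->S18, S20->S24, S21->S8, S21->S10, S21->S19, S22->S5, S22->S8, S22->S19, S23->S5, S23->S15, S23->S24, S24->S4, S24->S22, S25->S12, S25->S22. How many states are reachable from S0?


BFS from S0:
  layer 0: {S0}
Reachable set: {S0}
Count = 1

1


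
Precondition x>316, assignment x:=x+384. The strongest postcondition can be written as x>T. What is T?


Formula: sp(P, x:=E) = exists old_x. (x = E[old_x/x]) AND P[old_x/x] (old_x is the value of x before the assignment; eliminate old_x by solving x = E[old_x/x] for old_x)
Step 1: Precondition P: x>316, i.e. old_x > 316
Step 2: Assignment gives x = old_x + 384, so old_x = x - 384
Step 3: Substitute into P: x - 384 > 316
Step 4: Simplify: x > 316+384 = 700

700


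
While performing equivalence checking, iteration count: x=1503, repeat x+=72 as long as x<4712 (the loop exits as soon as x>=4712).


Step 1: x goes from 1503 toward 4712 by 72; the body runs while x<4712, so iterations = ceil((bound-start)/step)
Step 2: Distance=3209
Step 3: ceil(3209/72)=45

45


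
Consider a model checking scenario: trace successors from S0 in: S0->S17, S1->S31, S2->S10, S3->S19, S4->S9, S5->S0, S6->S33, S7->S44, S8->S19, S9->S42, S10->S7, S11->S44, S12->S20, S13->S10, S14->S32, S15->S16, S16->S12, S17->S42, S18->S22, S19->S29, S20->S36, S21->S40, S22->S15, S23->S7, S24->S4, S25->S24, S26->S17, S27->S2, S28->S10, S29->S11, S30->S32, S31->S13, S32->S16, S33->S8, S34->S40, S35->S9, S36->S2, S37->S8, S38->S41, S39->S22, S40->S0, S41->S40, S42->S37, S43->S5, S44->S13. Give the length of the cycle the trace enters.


Trace from S0 until a state repeats:
  S0 -> S17 -> S42 -> S37 -> S8 -> S19 -> S29 -> S11 -> S44 -> S13 -> S10 -> S7 -> S44
S44 first seen at step 8, revisited at step 12.
Cycle length = 12 - 8 = 4

4


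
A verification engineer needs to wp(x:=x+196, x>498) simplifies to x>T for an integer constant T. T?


Formula: wp(x:=E, P) = P[E/x] (substitute E for x in postcondition)
Step 1: Postcondition: x>498
Step 2: Substitute x+196 for x: x+196>498
Step 3: Solve for x: x > 498-196 = 302

302


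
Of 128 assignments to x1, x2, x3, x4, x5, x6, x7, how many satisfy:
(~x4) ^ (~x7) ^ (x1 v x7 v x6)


CNF with 3 clauses over 7 vars (128 assignments).
An assignment satisfies CNF iff every clause has >=1 true literal.
Check each row (bits = x1,x2,x3,x4,x5,x6,x7; clause T/F shown):
  row 0 [0000000]: clauses=TTF -> 0
  row 1 [0000001]: clauses=TFT -> 0
  row 2 [0000010]: clauses=TTT -> 1
  row 3 [0000011]: clauses=TFT -> 0
  row 4 [0000100]: clauses=TTF -> 0
  (every remaining row is evaluated the same way; all 128 results are listed next)
Full result column, 8 rows per line (x1,x2,x3,x4 fixed per line; x5,x6,x7 runs 000..111 left to right):
  rows 0-7 [x1,x2,x3,x4=0000]: 00100010  (ones: 2)
  rows 8-15 [x1,x2,x3,x4=0001]: 00000000  (ones: 0)
  rows 16-23 [x1,x2,x3,x4=0010]: 00100010  (ones: 2)
  rows 24-31 [x1,x2,x3,x4=0011]: 00000000  (ones: 0)
  rows 32-39 [x1,x2,x3,x4=0100]: 00100010  (ones: 2)
  rows 40-47 [x1,x2,x3,x4=0101]: 00000000  (ones: 0)
  rows 48-55 [x1,x2,x3,x4=0110]: 00100010  (ones: 2)
  rows 56-63 [x1,x2,x3,x4=0111]: 00000000  (ones: 0)
  rows 64-71 [x1,x2,x3,x4=1000]: 10101010  (ones: 4)
  rows 72-79 [x1,x2,x3,x4=1001]: 00000000  (ones: 0)
  rows 80-87 [x1,x2,x3,x4=1010]: 10101010  (ones: 4)
  rows 88-95 [x1,x2,x3,x4=1011]: 00000000  (ones: 0)
  rows 96-103 [x1,x2,x3,x4=1100]: 10101010  (ones: 4)
  rows 104-111 [x1,x2,x3,x4=1101]: 00000000  (ones: 0)
  rows 112-119 [x1,x2,x3,x4=1110]: 10101010  (ones: 4)
  rows 120-127 [x1,x2,x3,x4=1111]: 00000000  (ones: 0)
Satisfying assignments = 2+0+2+0+2+0+2+0+4+0+4+0+4+0+4+0 = 24

24


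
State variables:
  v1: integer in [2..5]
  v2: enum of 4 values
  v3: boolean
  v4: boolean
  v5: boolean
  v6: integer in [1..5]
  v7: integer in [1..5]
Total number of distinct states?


State space = product of domain sizes of all variables.
Domain sizes:
  v1 (integer in [2..5]): 4
  v2 (enum of 4 values): 4
  v3 (boolean): 2
  v4 (boolean): 2
  v5 (boolean): 2
  v6 (integer in [1..5]): 5
  v7 (integer in [1..5]): 5
Product = 4 * 4 * 2 * 2 * 2 * 5 * 5 = 3200

3200


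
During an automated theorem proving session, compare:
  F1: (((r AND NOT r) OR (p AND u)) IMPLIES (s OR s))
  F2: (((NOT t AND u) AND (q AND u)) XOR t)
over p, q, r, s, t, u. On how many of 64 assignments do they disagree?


F1 = (((r AND NOT r) OR (p AND u)) IMPLIES (s OR s))
F2 = (((NOT t AND u) AND (q AND u)) XOR t)
Evaluate both on each of 64 rows (bits = p,q,r,s,t,u):
  row 0 [000000]: F1=1 F2=0 (differ) -> 1
  row 1 [000001]: F1=1 F2=0 (differ) -> 1
  row 2 [000010]: F1=1 F2=1 -> 0
  row 3 [000011]: F1=1 F2=1 -> 0
  row 4 [000100]: F1=1 F2=0 (differ) -> 1
  (every remaining row is evaluated the same way; all 64 results are listed next)
Full result column, 8 rows per line (p,q,r fixed per line; s,t,u runs 000..111 left to right):
  rows 0-7 [p,q,r=000]: 11001100  (ones: 4)
  rows 8-15 [p,q,r=001]: 11001100  (ones: 4)
  rows 16-23 [p,q,r=010]: 10001000  (ones: 2)
  rows 24-31 [p,q,r=011]: 10001000  (ones: 2)
  rows 32-39 [p,q,r=100]: 10011100  (ones: 4)
  rows 40-47 [p,q,r=101]: 10011100  (ones: 4)
  rows 48-55 [p,q,r=110]: 11011000  (ones: 4)
  rows 56-63 [p,q,r=111]: 11011000  (ones: 4)
Disagreements = 4+4+2+2+4+4+4+4 = 28

28


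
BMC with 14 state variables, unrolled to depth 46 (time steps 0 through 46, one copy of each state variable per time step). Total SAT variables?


BMC unrolls to depth k, creating one copy of each state var for steps 0..k.
Step count = 46 + 1 = 47 (steps 0 through 46)
Vars per step = 14
Total = 14 * 47 = 658

658


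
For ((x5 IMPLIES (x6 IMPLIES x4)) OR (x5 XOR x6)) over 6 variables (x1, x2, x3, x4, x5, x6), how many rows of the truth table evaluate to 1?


Formula: ((x5 IMPLIES (x6 IMPLIES x4)) OR (x5 XOR x6)) over 6 vars (64 rows)
Evaluate each row (x1, x2, x3, x4, x5, x6 as bits, MSB first):
  row 0 [000000]: ((0 IMPLIES (0 IMPLIES 0)) OR (0 XOR 0)) -> 1
  row 1 [000001]: ((0 IMPLIES (1 IMPLIES 0)) OR (0 XOR 1)) -> 1
  row 2 [000010]: ((1 IMPLIES (0 IMPLIES 0)) OR (1 XOR 0)) -> 1
  row 3 [000011]: ((1 IMPLIES (1 IMPLIES 0)) OR (1 XOR 1)) -> 0
  row 4 [000100]: ((0 IMPLIES (0 IMPLIES 1)) OR (0 XOR 0)) -> 1
  (every remaining row is evaluated the same way; all 64 results are listed next)
Full result column, 8 rows per line (x1,x2,x3 fixed per line; x4,x5,x6 runs 000..111 left to right):
  rows 0-7 [x1,x2,x3=000]: 11101111  (ones: 7)
  rows 8-15 [x1,x2,x3=001]: 11101111  (ones: 7)
  rows 16-23 [x1,x2,x3=010]: 11101111  (ones: 7)
  rows 24-31 [x1,x2,x3=011]: 11101111  (ones: 7)
  rows 32-39 [x1,x2,x3=100]: 11101111  (ones: 7)
  rows 40-47 [x1,x2,x3=101]: 11101111  (ones: 7)
  rows 48-55 [x1,x2,x3=110]: 11101111  (ones: 7)
  rows 56-63 [x1,x2,x3=111]: 11101111  (ones: 7)
Count of 1-rows = 7+7+7+7+7+7+7+7 = 56

56


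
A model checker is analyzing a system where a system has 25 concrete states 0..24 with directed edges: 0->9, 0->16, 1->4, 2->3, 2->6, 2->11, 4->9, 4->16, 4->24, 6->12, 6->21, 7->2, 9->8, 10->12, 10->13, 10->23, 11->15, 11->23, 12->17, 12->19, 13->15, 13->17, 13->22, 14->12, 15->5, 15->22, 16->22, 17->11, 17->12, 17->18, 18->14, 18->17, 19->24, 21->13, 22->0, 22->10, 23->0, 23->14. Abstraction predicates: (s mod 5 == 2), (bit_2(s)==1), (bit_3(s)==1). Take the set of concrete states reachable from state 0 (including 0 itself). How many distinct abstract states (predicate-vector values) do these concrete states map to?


BFS from 0:
Concrete reachable: {0, 5, 8, 9, 10, 11, 12, 13, 14, 15, 16, 17, 18, 19, 22, 23, 24}
Abstract via predicates (s mod 5 == 2), (bit_2(s)==1), (bit_3(s)==1):
  (0,0,0) <- {0, 16, 18, 19}
  (0,0,1) <- {8, 9, 10, 11, 24}
  (0,1,0) <- {5, 23}
  (0,1,1) <- {13, 14, 15}
  (1,0,0) <- {17}
  (1,1,0) <- {22}
  (1,1,1) <- {12}
Distinct abstract states = 7

7


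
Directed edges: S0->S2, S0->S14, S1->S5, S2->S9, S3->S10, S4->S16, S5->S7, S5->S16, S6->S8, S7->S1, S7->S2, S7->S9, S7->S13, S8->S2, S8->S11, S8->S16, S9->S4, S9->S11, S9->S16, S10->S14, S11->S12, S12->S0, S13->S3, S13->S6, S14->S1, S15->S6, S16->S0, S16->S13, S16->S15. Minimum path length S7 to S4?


BFS layer-by-layer from S7:
  dist 0: {S7}
  dist 1: {S1, S2, S9, S13}
  dist 2: {S3, S4, S5, S6, S11, S16}
  -> S4 reached at distance 2
Shortest path length = 2

2


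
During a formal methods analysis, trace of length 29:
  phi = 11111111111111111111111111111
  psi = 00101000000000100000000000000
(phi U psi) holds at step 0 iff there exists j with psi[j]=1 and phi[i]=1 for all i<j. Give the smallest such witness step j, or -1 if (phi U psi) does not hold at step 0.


(phi U psi) at 0: need smallest j with psi[j]=1 and phi[i]=1 for all i in [0,j).
Scan from step 0:
  step 0: phi=1, psi=0 -> continue
  step 1: phi=1, psi=0 -> continue
  step 2: psi=1 and phi held for [0,2) -> witness found
Witness step = 2

2


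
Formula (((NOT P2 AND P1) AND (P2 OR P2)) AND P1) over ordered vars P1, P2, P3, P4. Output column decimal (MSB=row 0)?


Formula: (((NOT P2 AND P1) AND (P2 OR P2)) AND P1) over P1, P2, P3, P4 (16 rows)
Evaluate each row (bits = P1,P2,P3,P4, MSB first):
  row 0 [0000]: (((NOT 0 AND 0) AND (0 OR 0)) AND 0) -> 0
  row 1 [0001]: (((NOT 0 AND 0) AND (0 OR 0)) AND 0) -> 0
  row 2 [0010]: (((NOT 0 AND 0) AND (0 OR 0)) AND 0) -> 0
  row 3 [0011]: (((NOT 0 AND 0) AND (0 OR 0)) AND 0) -> 0
  row 4 [0100]: (((NOT 1 AND 0) AND (1 OR 1)) AND 0) -> 0
  row 5 [0101]: (((NOT 1 AND 0) AND (1 OR 1)) AND 0) -> 0
  row 6 [0110]: (((NOT 1 AND 0) AND (1 OR 1)) AND 0) -> 0
  row 7 [0111]: (((NOT 1 AND 0) AND (1 OR 1)) AND 0) -> 0
  row 8 [1000]: (((NOT 0 AND 1) AND (0 OR 0)) AND 1) -> 0
  row 9 [1001]: (((NOT 0 AND 1) AND (0 OR 0)) AND 1) -> 0
  row 10 [1010]: (((NOT 0 AND 1) AND (0 OR 0)) AND 1) -> 0
  row 11 [1011]: (((NOT 0 AND 1) AND (0 OR 0)) AND 1) -> 0
  row 12 [1100]: (((NOT 1 AND 1) AND (1 OR 1)) AND 1) -> 0
  row 13 [1101]: (((NOT 1 AND 1) AND (1 OR 1)) AND 1) -> 0
  row 14 [1110]: (((NOT 1 AND 1) AND (1 OR 1)) AND 1) -> 0
  row 15 [1111]: (((NOT 1 AND 1) AND (1 OR 1)) AND 1) -> 0
Full result column, 4 rows per line (P1,P2 fixed per line; P3,P4 runs 00..11 left to right):
  rows 0-3 [P1,P2=00]: 0000  = hex 0
  rows 4-7 [P1,P2=01]: 0000  = hex 0
  rows 8-11 [P1,P2=10]: 0000  = hex 0
  rows 12-15 [P1,P2=11]: 0000  = hex 0
Output column (row 0 .. row 15) = 0000000000000000
Output column grouped in 4s = 0000 0000 0000 0000 = 0x0000
Convert to decimal digit by digit (value = value*16 + digit):
  0 -> 0
  0*16 + 0 = 0
  0*16 + 0 = 0
  0*16 + 0 = 0
Decimal = 0

0
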